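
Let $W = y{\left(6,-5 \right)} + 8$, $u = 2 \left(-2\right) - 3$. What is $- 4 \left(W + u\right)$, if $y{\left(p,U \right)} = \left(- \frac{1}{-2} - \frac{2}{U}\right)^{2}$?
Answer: $- \frac{181}{25} \approx -7.24$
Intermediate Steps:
$y{\left(p,U \right)} = \left(\frac{1}{2} - \frac{2}{U}\right)^{2}$ ($y{\left(p,U \right)} = \left(\left(-1\right) \left(- \frac{1}{2}\right) - \frac{2}{U}\right)^{2} = \left(\frac{1}{2} - \frac{2}{U}\right)^{2}$)
$u = -7$ ($u = -4 - 3 = -7$)
$W = \frac{881}{100}$ ($W = \frac{\left(-4 - 5\right)^{2}}{4 \cdot 25} + 8 = \frac{1}{4} \cdot \frac{1}{25} \left(-9\right)^{2} + 8 = \frac{1}{4} \cdot \frac{1}{25} \cdot 81 + 8 = \frac{81}{100} + 8 = \frac{881}{100} \approx 8.81$)
$- 4 \left(W + u\right) = - 4 \left(\frac{881}{100} - 7\right) = \left(-4\right) \frac{181}{100} = - \frac{181}{25}$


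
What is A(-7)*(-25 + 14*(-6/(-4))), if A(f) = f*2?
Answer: 56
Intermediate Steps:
A(f) = 2*f
A(-7)*(-25 + 14*(-6/(-4))) = (2*(-7))*(-25 + 14*(-6/(-4))) = -14*(-25 + 14*(-6*(-¼))) = -14*(-25 + 14*(3/2)) = -14*(-25 + 21) = -14*(-4) = 56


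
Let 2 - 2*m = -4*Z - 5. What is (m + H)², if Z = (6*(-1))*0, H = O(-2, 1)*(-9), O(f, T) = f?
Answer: 1849/4 ≈ 462.25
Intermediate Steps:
H = 18 (H = -2*(-9) = 18)
Z = 0 (Z = -6*0 = 0)
m = 7/2 (m = 1 - (-4*0 - 5)/2 = 1 - (0 - 5)/2 = 1 - ½*(-5) = 1 + 5/2 = 7/2 ≈ 3.5000)
(m + H)² = (7/2 + 18)² = (43/2)² = 1849/4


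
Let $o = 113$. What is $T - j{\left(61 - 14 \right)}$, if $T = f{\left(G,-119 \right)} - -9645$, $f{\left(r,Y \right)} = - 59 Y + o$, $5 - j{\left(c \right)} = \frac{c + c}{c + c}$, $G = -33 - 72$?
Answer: $16775$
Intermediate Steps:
$G = -105$ ($G = -33 - 72 = -105$)
$j{\left(c \right)} = 4$ ($j{\left(c \right)} = 5 - \frac{c + c}{c + c} = 5 - \frac{2 c}{2 c} = 5 - 2 c \frac{1}{2 c} = 5 - 1 = 4$)
$f{\left(r,Y \right)} = 113 - 59 Y$ ($f{\left(r,Y \right)} = - 59 Y + 113 = 113 - 59 Y$)
$T = 16779$ ($T = \left(113 - -7021\right) - -9645 = \left(113 + 7021\right) + 9645 = 7134 + 9645 = 16779$)
$T - j{\left(61 - 14 \right)} = 16779 - 4 = 16775$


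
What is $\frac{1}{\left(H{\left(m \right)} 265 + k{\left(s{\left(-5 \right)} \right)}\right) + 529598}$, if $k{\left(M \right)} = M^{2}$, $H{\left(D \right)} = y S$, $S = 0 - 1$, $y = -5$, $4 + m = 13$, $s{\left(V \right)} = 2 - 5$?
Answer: $\frac{1}{530932} \approx 1.8835 \cdot 10^{-6}$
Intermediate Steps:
$s{\left(V \right)} = -3$ ($s{\left(V \right)} = 2 - 5 = -3$)
$m = 9$ ($m = -4 + 13 = 9$)
$S = -1$
$H{\left(D \right)} = 5$ ($H{\left(D \right)} = \left(-5\right) \left(-1\right) = 5$)
$\frac{1}{\left(H{\left(m \right)} 265 + k{\left(s{\left(-5 \right)} \right)}\right) + 529598} = \frac{1}{\left(5 \cdot 265 + \left(-3\right)^{2}\right) + 529598} = \frac{1}{\left(1325 + 9\right) + 529598} = \frac{1}{1334 + 529598} = \frac{1}{530932}$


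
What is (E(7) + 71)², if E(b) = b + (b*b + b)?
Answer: 17956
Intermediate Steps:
E(b) = b² + 2*b (E(b) = b + (b² + b) = b + (b + b²) = b² + 2*b)
(E(7) + 71)² = (7*(2 + 7) + 71)² = (7*9 + 71)² = (63 + 71)² = 134² = 17956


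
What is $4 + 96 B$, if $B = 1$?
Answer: $100$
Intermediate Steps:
$4 + 96 B = 4 + 96 \cdot 1 = 4 + 96 = 100$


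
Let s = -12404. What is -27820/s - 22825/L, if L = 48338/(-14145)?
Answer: 1001523887915/149896138 ≈ 6681.5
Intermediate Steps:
L = -48338/14145 (L = 48338*(-1/14145) = -48338/14145 ≈ -3.4173)
-27820/s - 22825/L = -27820/(-12404) - 22825/(-48338/14145) = -27820*(-1/12404) - 22825*(-14145/48338) = 6955/3101 + 322859625/48338 = 1001523887915/149896138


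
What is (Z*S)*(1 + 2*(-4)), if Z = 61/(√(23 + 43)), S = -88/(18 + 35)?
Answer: 1708*√66/159 ≈ 87.270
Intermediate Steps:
S = -88/53 ≈ -1.6604
Z = 61*√66/66 (Z = 61/(√66) = 61*(√66/66) = 61*√66/66 ≈ 7.5086)
(Z*S)*(1 + 2*(-4)) = ((61*√66/66)*(-88/53))*(1 + 2*(-4)) = (-244*√66/159)*(1 - 8) = -244*√66/159*(-7) = 1708*√66/159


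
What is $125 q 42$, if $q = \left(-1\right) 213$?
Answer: $-1118250$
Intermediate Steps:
$q = -213$
$125 q 42 = 125 \left(-213\right) 42 = \left(-26625\right) 42 = -1118250$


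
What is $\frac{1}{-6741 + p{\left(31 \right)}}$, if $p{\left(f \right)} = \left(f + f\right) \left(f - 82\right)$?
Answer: $- \frac{1}{9903} \approx -0.00010098$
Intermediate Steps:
$p{\left(f \right)} = 2 f \left(-82 + f\right)$
$\frac{1}{-6741 + p{\left(31 \right)}} = \frac{1}{-6741 + 2 \cdot 31 \left(-82 + 31\right)} = \frac{1}{-6741 + 2 \cdot 31 \left(-51\right)} = \frac{1}{-6741 - 3162} = \frac{1}{-9903} = - \frac{1}{9903}$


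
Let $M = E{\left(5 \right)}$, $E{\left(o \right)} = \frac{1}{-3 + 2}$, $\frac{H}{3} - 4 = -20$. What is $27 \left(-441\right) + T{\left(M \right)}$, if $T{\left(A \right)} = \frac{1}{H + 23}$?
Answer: $- \frac{297676}{25} \approx -11907.0$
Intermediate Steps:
$H = -48$ ($H = 12 + 3 \left(-20\right) = 12 - 60 = -48$)
$E{\left(o \right)} = -1$ ($E{\left(o \right)} = \frac{1}{-1} = -1$)
$M = -1$
$T{\left(A \right)} = - \frac{1}{25}$ ($T{\left(A \right)} = \frac{1}{-48 + 23} = \frac{1}{-25} = - \frac{1}{25}$)
$27 \left(-441\right) + T{\left(M \right)} = 27 \left(-441\right) - \frac{1}{25} = -11907 - \frac{1}{25} = - \frac{297676}{25}$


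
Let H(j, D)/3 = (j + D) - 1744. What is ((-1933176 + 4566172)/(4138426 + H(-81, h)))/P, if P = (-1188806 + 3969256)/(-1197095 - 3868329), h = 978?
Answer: -512970812704/442293132625 ≈ -1.1598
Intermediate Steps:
H(j, D) = -5232 + 3*D + 3*j (H(j, D) = 3*((j + D) - 1744) = 3*((D + j) - 1744) = 3*(-1744 + D + j) = -5232 + 3*D + 3*j)
P = -1390225/2532712 (P = 2780450/(-5065424) = 2780450*(-1/5065424) = -1390225/2532712 ≈ -0.54891)
((-1933176 + 4566172)/(4138426 + H(-81, h)))/P = ((-1933176 + 4566172)/(4138426 + (-5232 + 3*978 + 3*(-81))))/(-1390225/2532712) = (2632996/(4138426 + (-5232 + 2934 - 243)))*(-2532712/1390225) = (2632996/(4138426 - 2541))*(-2532712/1390225) = (2632996/4135885)*(-2532712/1390225) = -512970812704/442293132625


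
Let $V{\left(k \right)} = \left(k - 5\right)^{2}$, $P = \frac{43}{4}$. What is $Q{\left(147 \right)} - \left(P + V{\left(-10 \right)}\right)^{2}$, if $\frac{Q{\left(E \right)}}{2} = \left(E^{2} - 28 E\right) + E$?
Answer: $- \frac{324769}{16} \approx -20298.0$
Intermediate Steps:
$P = \frac{43}{4}$ ($P = 43 \cdot \frac{1}{4} = \frac{43}{4} \approx 10.75$)
$V{\left(k \right)} = \left(-5 + k\right)^{2}$
$Q{\left(E \right)} = - 54 E + 2 E^{2}$ ($Q{\left(E \right)} = 2 \left(\left(E^{2} - 28 E\right) + E\right) = 2 \left(E^{2} - 27 E\right) = - 54 E + 2 E^{2}$)
$Q{\left(147 \right)} - \left(P + V{\left(-10 \right)}\right)^{2} = 2 \cdot 147 \left(-27 + 147\right) - \left(\frac{43}{4} + \left(-5 - 10\right)^{2}\right)^{2} = 2 \cdot 147 \cdot 120 - \left(\frac{43}{4} + \left(-15\right)^{2}\right)^{2} = 35280 - \left(\frac{43}{4} + 225\right)^{2} = 35280 - \left(\frac{943}{4}\right)^{2} = 35280 - \frac{889249}{16} = - \frac{324769}{16}$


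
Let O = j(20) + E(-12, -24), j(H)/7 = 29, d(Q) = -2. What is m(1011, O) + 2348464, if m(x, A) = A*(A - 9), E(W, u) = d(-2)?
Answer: 2387056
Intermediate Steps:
j(H) = 203 (j(H) = 7*29 = 203)
E(W, u) = -2
O = 201 (O = 203 - 2 = 201)
m(x, A) = A*(-9 + A)
m(1011, O) + 2348464 = 201*(-9 + 201) + 2348464 = 201*192 + 2348464 = 38592 + 2348464 = 2387056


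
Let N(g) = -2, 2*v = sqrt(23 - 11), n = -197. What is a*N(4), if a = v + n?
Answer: 394 - 2*sqrt(3) ≈ 390.54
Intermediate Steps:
v = sqrt(3) (v = sqrt(23 - 11)/2 = sqrt(12)/2 = (2*sqrt(3))/2 = sqrt(3) ≈ 1.7320)
a = -197 + sqrt(3) (a = sqrt(3) - 197 = -197 + sqrt(3) ≈ -195.27)
a*N(4) = (-197 + sqrt(3))*(-2) = 394 - 2*sqrt(3)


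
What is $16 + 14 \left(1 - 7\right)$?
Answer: $-68$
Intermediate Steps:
$16 + 14 \left(1 - 7\right) = 16 + 14 \left(-6\right) = 16 - 84 = -68$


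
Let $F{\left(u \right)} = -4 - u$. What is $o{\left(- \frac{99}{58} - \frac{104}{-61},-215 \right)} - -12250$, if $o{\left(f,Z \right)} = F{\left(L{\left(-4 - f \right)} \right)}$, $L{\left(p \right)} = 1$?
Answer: $12245$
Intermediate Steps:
$o{\left(f,Z \right)} = -5$ ($o{\left(f,Z \right)} = -4 - 1 = -5$)
$o{\left(- \frac{99}{58} - \frac{104}{-61},-215 \right)} - -12250 = -5 - -12250 = -5 + 12250 = 12245$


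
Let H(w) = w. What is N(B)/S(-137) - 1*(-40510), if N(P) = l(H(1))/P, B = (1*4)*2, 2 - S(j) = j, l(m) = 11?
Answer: 45047131/1112 ≈ 40510.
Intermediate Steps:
S(j) = 2 - j
B = 8 (B = 4*2 = 8)
N(P) = 11/P
N(B)/S(-137) - 1*(-40510) = (11/8)/(2 - 1*(-137)) - 1*(-40510) = (11*(1/8))/(2 + 137) + 40510 = (11/8)/139 + 40510 = (11/8)*(1/139) + 40510 = 11/1112 + 40510 = 45047131/1112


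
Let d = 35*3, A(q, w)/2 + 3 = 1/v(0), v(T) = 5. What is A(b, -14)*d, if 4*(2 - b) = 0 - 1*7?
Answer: -588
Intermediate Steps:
b = 15/4 (b = 2 - (0 - 1*7)/4 = 2 - (0 - 7)/4 = 2 - ¼*(-7) = 2 + 7/4 = 15/4 ≈ 3.7500)
A(q, w) = -28/5 (A(q, w) = -6 + 2/5 = -6 + 2*(⅕) = -6 + ⅖ = -28/5)
d = 105
A(b, -14)*d = -28/5*105 = -588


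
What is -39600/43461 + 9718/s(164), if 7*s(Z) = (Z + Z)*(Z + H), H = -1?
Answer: 4238907/11735348 ≈ 0.36121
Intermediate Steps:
s(Z) = 2*Z*(-1 + Z)/7 (s(Z) = ((Z + Z)*(Z - 1))/7 = ((2*Z)*(-1 + Z))/7 = (2*Z*(-1 + Z))/7 = 2*Z*(-1 + Z)/7)
-39600/43461 + 9718/s(164) = -39600/43461 + 9718/(((2/7)*164*(-1 + 164))) = -39600*1/43461 + 9718/(((2/7)*164*163)) = -400/439 + 9718/(53464/7) = -400/439 + 9718*(7/53464) = -400/439 + 34013/26732 = 4238907/11735348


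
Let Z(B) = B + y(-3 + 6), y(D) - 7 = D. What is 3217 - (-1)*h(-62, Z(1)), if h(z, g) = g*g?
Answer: 3338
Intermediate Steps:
y(D) = 7 + D
Z(B) = 10 + B (Z(B) = B + (7 + (-3 + 6)) = B + (7 + 3) = B + 10 = 10 + B)
h(z, g) = g²
3217 - (-1)*h(-62, Z(1)) = 3217 - (-1)*(10 + 1)² = 3217 - (-1)*11² = 3217 - (-1)*121 = 3217 - 1*(-121) = 3217 + 121 = 3338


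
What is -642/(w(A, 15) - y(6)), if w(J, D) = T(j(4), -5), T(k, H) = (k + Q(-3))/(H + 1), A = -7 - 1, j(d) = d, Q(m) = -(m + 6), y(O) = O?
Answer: 2568/25 ≈ 102.72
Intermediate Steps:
Q(m) = -6 - m (Q(m) = -(6 + m) = -6 - m)
A = -8
T(k, H) = (-3 + k)/(1 + H) (T(k, H) = (k + (-6 - 1*(-3)))/(H + 1) = (k + (-6 + 3))/(1 + H) = (k - 3)/(1 + H) = (-3 + k)/(1 + H))
w(J, D) = -¼ (w(J, D) = (-3 + 4)/(1 - 5) = 1/(-4) = -¼*1 = -¼)
-642/(w(A, 15) - y(6)) = -642/(-¼ - 1*6) = -642/(-¼ - 6) = -642/(-25/4) = -642*(-4/25) = 2568/25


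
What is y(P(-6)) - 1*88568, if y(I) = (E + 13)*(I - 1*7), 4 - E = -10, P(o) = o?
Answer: -88919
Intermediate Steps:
E = 14 (E = 4 - 1*(-10) = 4 + 10 = 14)
y(I) = -189 + 27*I (y(I) = (14 + 13)*(I - 1*7) = 27*(I - 7) = 27*(-7 + I) = -189 + 27*I)
y(P(-6)) - 1*88568 = (-189 + 27*(-6)) - 1*88568 = (-189 - 162) - 88568 = -351 - 88568 = -88919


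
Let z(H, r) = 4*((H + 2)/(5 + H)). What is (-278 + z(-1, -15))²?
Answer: 76729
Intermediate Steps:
z(H, r) = 4*(2 + H)/(5 + H) (z(H, r) = 4*((2 + H)/(5 + H)) = 4*(2 + H)/(5 + H))
(-278 + z(-1, -15))² = (-278 + 4*(2 - 1)/(5 - 1))² = (-278 + 4*1/4)² = (-278 + 4*(¼)*1)² = (-278 + 1)² = (-277)² = 76729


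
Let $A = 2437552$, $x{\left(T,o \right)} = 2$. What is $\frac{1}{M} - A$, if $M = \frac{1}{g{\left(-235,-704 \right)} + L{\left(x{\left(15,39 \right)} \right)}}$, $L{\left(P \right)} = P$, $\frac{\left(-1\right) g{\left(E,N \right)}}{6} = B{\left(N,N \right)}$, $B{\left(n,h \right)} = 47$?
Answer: $-2437832$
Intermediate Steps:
$g{\left(E,N \right)} = -282$ ($g{\left(E,N \right)} = \left(-6\right) 47 = -282$)
$M = - \frac{1}{280}$ ($M = \frac{1}{-282 + 2} = \frac{1}{-280} = - \frac{1}{280} \approx -0.0035714$)
$\frac{1}{M} - A = \frac{1}{- \frac{1}{280}} - 2437552 = -280 - 2437552 = -2437832$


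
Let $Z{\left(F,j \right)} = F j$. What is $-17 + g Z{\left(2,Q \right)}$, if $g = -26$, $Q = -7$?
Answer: $347$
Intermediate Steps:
$-17 + g Z{\left(2,Q \right)} = -17 - 26 \cdot 2 \left(-7\right) = -17 - -364 = -17 + 364 = 347$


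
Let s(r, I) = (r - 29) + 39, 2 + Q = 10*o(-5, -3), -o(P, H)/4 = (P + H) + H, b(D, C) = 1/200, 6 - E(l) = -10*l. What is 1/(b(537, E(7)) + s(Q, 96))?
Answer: 200/89601 ≈ 0.0022321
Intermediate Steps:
E(l) = 6 + 10*l (E(l) = 6 - (-10)*l = 6 + 10*l)
b(D, C) = 1/200
o(P, H) = -8*H - 4*P (o(P, H) = -4*((P + H) + H) = -4*((H + P) + H) = -4*(P + 2*H) = -8*H - 4*P)
Q = 438 (Q = -2 + 10*(-8*(-3) - 4*(-5)) = -2 + 10*(24 + 20) = -2 + 10*44 = -2 + 440 = 438)
s(r, I) = 10 + r (s(r, I) = (-29 + r) + 39 = 10 + r)
1/(b(537, E(7)) + s(Q, 96)) = 1/(1/200 + (10 + 438)) = 1/(1/200 + 448) = 1/(89601/200) = 200/89601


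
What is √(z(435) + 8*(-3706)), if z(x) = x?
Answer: I*√29213 ≈ 170.92*I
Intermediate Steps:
√(z(435) + 8*(-3706)) = √(435 + 8*(-3706)) = √(435 - 29648) = √(-29213) = I*√29213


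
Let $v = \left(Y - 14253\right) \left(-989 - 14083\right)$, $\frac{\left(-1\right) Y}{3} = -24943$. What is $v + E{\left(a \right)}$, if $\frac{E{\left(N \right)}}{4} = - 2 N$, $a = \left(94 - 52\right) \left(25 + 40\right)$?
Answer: $-913023312$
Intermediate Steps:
$Y = 74829$ ($Y = \left(-3\right) \left(-24943\right) = 74829$)
$a = 2730$ ($a = 42 \cdot 65 = 2730$)
$E{\left(N \right)} = - 8 N$ ($E{\left(N \right)} = 4 \left(- 2 N\right) = - 8 N$)
$v = -913001472$ ($v = \left(74829 - 14253\right) \left(-989 - 14083\right) = 60576 \left(-15072\right) = -913001472$)
$v + E{\left(a \right)} = -913001472 - 21840 = -913023312$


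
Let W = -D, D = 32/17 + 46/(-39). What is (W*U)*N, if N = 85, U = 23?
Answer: -53590/39 ≈ -1374.1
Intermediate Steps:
D = 466/663 (D = 32*(1/17) + 46*(-1/39) = 32/17 - 46/39 = 466/663 ≈ 0.70287)
W = -466/663 (W = -1*466/663 = -466/663 ≈ -0.70287)
(W*U)*N = -466/663*23*85 = -10718/663*85 = -53590/39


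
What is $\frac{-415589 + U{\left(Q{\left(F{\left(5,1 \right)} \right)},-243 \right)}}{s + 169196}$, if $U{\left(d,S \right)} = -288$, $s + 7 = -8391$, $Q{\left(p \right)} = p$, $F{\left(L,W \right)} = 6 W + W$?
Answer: $- \frac{37807}{14618} \approx -2.5863$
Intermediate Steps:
$F{\left(L,W \right)} = 7 W$
$s = -8398$ ($s = -7 - 8391 = -8398$)
$\frac{-415589 + U{\left(Q{\left(F{\left(5,1 \right)} \right)},-243 \right)}}{s + 169196} = \frac{-415589 - 288}{-8398 + 169196} = - \frac{415877}{160798} = \left(-415877\right) \frac{1}{160798} = - \frac{37807}{14618}$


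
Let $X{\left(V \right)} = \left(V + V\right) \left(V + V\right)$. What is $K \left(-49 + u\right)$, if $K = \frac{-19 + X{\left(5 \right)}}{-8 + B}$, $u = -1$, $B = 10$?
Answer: $-2025$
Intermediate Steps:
$X{\left(V \right)} = 4 V^{2}$ ($X{\left(V \right)} = 2 V 2 V = 4 V^{2}$)
$K = \frac{81}{2}$ ($K = \frac{-19 + 4 \cdot 5^{2}}{-8 + 10} = \frac{-19 + 4 \cdot 25}{2} = \left(-19 + 100\right) \frac{1}{2} = 81 \cdot \frac{1}{2} = \frac{81}{2} \approx 40.5$)
$K \left(-49 + u\right) = \frac{81 \left(-49 - 1\right)}{2} = \frac{81}{2} \left(-50\right) = -2025$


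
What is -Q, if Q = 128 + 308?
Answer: -436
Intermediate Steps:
Q = 436
-Q = -1*436 = -436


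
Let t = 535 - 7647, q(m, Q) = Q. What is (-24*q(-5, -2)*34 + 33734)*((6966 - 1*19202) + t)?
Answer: -684261368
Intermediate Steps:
t = -7112
(-24*q(-5, -2)*34 + 33734)*((6966 - 1*19202) + t) = (-24*(-2)*34 + 33734)*((6966 - 1*19202) - 7112) = (48*34 + 33734)*((6966 - 19202) - 7112) = (1632 + 33734)*(-12236 - 7112) = 35366*(-19348) = -684261368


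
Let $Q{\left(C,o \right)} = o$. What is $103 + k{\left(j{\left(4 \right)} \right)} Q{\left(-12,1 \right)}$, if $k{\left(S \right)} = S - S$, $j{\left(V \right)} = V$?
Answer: $103$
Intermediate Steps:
$k{\left(S \right)} = 0$
$103 + k{\left(j{\left(4 \right)} \right)} Q{\left(-12,1 \right)} = 103 + 0 \cdot 1 = 103 + 0 = 103$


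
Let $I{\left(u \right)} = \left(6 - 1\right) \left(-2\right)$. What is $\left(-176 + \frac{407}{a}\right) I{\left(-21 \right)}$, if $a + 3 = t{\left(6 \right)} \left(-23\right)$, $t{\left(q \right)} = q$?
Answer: $\frac{252230}{141} \approx 1788.9$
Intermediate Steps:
$I{\left(u \right)} = -10$ ($I{\left(u \right)} = 5 \left(-2\right) = -10$)
$a = -141$ ($a = -3 + 6 \left(-23\right) = -3 - 138 = -141$)
$\left(-176 + \frac{407}{a}\right) I{\left(-21 \right)} = \left(-176 + \frac{407}{-141}\right) \left(-10\right) = \left(-176 + 407 \left(- \frac{1}{141}\right)\right) \left(-10\right) = \left(-176 - \frac{407}{141}\right) \left(-10\right) = \left(- \frac{25223}{141}\right) \left(-10\right) = \frac{252230}{141}$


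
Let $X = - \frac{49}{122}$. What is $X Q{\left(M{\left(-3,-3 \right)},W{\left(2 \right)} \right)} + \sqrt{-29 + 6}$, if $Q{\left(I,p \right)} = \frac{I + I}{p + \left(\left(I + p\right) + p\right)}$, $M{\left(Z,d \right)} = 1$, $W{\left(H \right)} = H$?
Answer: $- \frac{7}{61} + i \sqrt{23} \approx -0.11475 + 4.7958 i$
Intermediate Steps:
$X = - \frac{49}{122}$ ($X = \left(-49\right) \frac{1}{122} = - \frac{49}{122} \approx -0.40164$)
$Q{\left(I,p \right)} = \frac{2 I}{I + 3 p}$ ($Q{\left(I,p \right)} = \frac{2 I}{p + \left(I + 2 p\right)} = \frac{2 I}{I + 3 p}$)
$X Q{\left(M{\left(-3,-3 \right)},W{\left(2 \right)} \right)} + \sqrt{-29 + 6} = - \frac{49 \cdot 2 \cdot 1 \frac{1}{1 + 3 \cdot 2}}{122} + \sqrt{-29 + 6} = - \frac{49 \cdot 2 \cdot 1 \frac{1}{1 + 6}}{122} + \sqrt{-23} = - \frac{49 \cdot 2 \cdot 1 \cdot \frac{1}{7}}{122} + i \sqrt{23} = \left(- \frac{49}{122}\right) \frac{2}{7} + i \sqrt{23} = - \frac{7}{61} + i \sqrt{23}$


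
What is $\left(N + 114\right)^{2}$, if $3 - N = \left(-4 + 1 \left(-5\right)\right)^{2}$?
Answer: $1296$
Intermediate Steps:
$N = -78$ ($N = 3 - \left(-4 + 1 \left(-5\right)\right)^{2} = 3 - \left(-4 - 5\right)^{2} = 3 - \left(-9\right)^{2} = 3 - 81 = -78$)
$\left(N + 114\right)^{2} = \left(-78 + 114\right)^{2} = 36^{2} = 1296$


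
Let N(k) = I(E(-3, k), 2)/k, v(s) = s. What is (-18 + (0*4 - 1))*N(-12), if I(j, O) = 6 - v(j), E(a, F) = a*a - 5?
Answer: 19/6 ≈ 3.1667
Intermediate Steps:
E(a, F) = -5 + a² (E(a, F) = a² - 5 = -5 + a²)
I(j, O) = 6 - j
N(k) = 2/k (N(k) = (6 - (-5 + (-3)²))/k = (6 - (-5 + 9))/k = (6 - 1*4)/k = (6 - 4)/k = 2/k)
(-18 + (0*4 - 1))*N(-12) = (-18 + (0*4 - 1))*(2/(-12)) = (-18 + (0 - 1))*(2*(-1/12)) = (-18 - 1)*(-⅙) = -19*(-⅙) = 19/6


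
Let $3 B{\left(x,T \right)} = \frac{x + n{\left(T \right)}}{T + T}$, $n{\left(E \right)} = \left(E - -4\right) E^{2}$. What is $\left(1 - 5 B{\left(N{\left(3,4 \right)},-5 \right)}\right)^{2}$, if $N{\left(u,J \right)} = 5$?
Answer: $\frac{49}{9} \approx 5.4444$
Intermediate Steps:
$n{\left(E \right)} = E^{2} \left(4 + E\right)$ ($n{\left(E \right)} = \left(E + 4\right) E^{2} = \left(4 + E\right) E^{2} = E^{2} \left(4 + E\right)$)
$B{\left(x,T \right)} = \frac{x + T^{2} \left(4 + T\right)}{6 T}$ ($B{\left(x,T \right)} = \frac{\left(x + T^{2} \left(4 + T\right)\right) \frac{1}{T + T}}{3} = \frac{\left(x + T^{2} \left(4 + T\right)\right) \frac{1}{2 T}}{3} = \frac{\frac{1}{2} \frac{1}{T} \left(x + T^{2} \left(4 + T\right)\right)}{3} = \frac{x + T^{2} \left(4 + T\right)}{6 T}$)
$\left(1 - 5 B{\left(N{\left(3,4 \right)},-5 \right)}\right)^{2} = \left(1 - 5 \frac{5 + \left(-5\right)^{2} \left(4 - 5\right)}{6 \left(-5\right)}\right)^{2} = \left(1 - 5 \cdot \frac{1}{6} \left(- \frac{1}{5}\right) \left(5 + 25 \left(-1\right)\right)\right)^{2} = \left(1 - 5 \cdot \frac{1}{6} \left(- \frac{1}{5}\right) \left(5 - 25\right)\right)^{2} = \left(1 - 5 \cdot \frac{1}{6} \left(- \frac{1}{5}\right) \left(-20\right)\right)^{2} = \left(1 - \frac{10}{3}\right)^{2} = \left(- \frac{7}{3}\right)^{2} = \frac{49}{9}$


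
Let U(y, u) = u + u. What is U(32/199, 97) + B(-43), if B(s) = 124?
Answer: 318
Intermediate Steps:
U(y, u) = 2*u
U(32/199, 97) + B(-43) = 2*97 + 124 = 194 + 124 = 318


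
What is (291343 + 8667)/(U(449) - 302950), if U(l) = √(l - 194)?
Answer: -18177605900/18355740449 - 60002*√255/18355740449 ≈ -0.99035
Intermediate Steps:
U(l) = √(-194 + l)
(291343 + 8667)/(U(449) - 302950) = (291343 + 8667)/(√(-194 + 449) - 302950) = 300010/(√255 - 302950) = 300010/(-302950 + √255)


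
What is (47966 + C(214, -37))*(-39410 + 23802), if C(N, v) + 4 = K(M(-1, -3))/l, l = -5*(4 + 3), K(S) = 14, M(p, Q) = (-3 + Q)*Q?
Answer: -3742923264/5 ≈ -7.4858e+8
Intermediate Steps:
M(p, Q) = Q*(-3 + Q)
l = -35 (l = -5*7 = -35)
C(N, v) = -22/5 (C(N, v) = -4 + 14/(-35) = -4 + 14*(-1/35) = -4 - ⅖ = -22/5)
(47966 + C(214, -37))*(-39410 + 23802) = (47966 - 22/5)*(-39410 + 23802) = (239808/5)*(-15608) = -3742923264/5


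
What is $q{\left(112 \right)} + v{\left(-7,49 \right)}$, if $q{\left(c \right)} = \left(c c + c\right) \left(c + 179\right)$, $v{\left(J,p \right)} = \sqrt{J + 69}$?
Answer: $3682896 + \sqrt{62} \approx 3.6829 \cdot 10^{6}$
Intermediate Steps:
$v{\left(J,p \right)} = \sqrt{69 + J}$
$q{\left(c \right)} = \left(179 + c\right) \left(c + c^{2}\right)$ ($q{\left(c \right)} = \left(c^{2} + c\right) \left(179 + c\right) = \left(c + c^{2}\right) \left(179 + c\right) = \left(179 + c\right) \left(c + c^{2}\right)$)
$q{\left(112 \right)} + v{\left(-7,49 \right)} = 112 \left(179 + 112^{2} + 180 \cdot 112\right) + \sqrt{69 - 7} = 112 \left(179 + 12544 + 20160\right) + \sqrt{62} = 112 \cdot 32883 + \sqrt{62} = 3682896 + \sqrt{62}$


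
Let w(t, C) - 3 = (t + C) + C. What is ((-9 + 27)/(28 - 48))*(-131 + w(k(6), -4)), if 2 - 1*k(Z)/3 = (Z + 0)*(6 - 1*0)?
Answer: 1071/5 ≈ 214.20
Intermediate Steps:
k(Z) = 6 - 18*Z (k(Z) = 6 - 3*(Z + 0)*(6 - 1*0) = 6 - 3*Z*(6 + 0) = 6 - 3*Z*6 = 6 - 18*Z)
w(t, C) = 3 + t + 2*C (w(t, C) = 3 + ((t + C) + C) = 3 + ((C + t) + C) = 3 + (t + 2*C) = 3 + t + 2*C)
((-9 + 27)/(28 - 48))*(-131 + w(k(6), -4)) = ((-9 + 27)/(28 - 48))*(-131 + (3 + (6 - 18*6) + 2*(-4))) = (18/(-20))*(-131 + (3 + (6 - 108) - 8)) = (18*(-1/20))*(-131 + (3 - 102 - 8)) = -9*(-131 - 107)/10 = -9/10*(-238) = 1071/5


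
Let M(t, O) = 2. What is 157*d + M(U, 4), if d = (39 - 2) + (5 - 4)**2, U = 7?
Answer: 5968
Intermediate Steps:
d = 38 (d = 37 + 1**2 = 37 + 1 = 38)
157*d + M(U, 4) = 157*38 + 2 = 5966 + 2 = 5968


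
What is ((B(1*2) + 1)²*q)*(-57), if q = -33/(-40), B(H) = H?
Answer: -16929/40 ≈ -423.23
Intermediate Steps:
q = 33/40 (q = -33*(-1/40) = 33/40 ≈ 0.82500)
((B(1*2) + 1)²*q)*(-57) = ((1*2 + 1)²*(33/40))*(-57) = ((2 + 1)²*(33/40))*(-57) = (3²*(33/40))*(-57) = (9*(33/40))*(-57) = (297/40)*(-57) = -16929/40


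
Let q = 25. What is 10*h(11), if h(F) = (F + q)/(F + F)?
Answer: 180/11 ≈ 16.364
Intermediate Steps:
h(F) = (25 + F)/(2*F) (h(F) = (F + 25)/(F + F) = (25 + F)/((2*F)) = (25 + F)*(1/(2*F)) = (25 + F)/(2*F))
10*h(11) = 10*((½)*(25 + 11)/11) = 10*((½)*(1/11)*36) = 10*(18/11) = 180/11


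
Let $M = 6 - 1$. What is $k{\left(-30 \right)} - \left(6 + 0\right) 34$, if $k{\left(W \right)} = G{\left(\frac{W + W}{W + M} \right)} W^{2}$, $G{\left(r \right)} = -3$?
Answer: $-2904$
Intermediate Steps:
$M = 5$ ($M = 6 - 1 = 5$)
$k{\left(W \right)} = - 3 W^{2}$
$k{\left(-30 \right)} - \left(6 + 0\right) 34 = - 3 \left(-30\right)^{2} - \left(6 + 0\right) 34 = \left(-3\right) 900 - 6 \cdot 34 = -2700 - 204 = -2904$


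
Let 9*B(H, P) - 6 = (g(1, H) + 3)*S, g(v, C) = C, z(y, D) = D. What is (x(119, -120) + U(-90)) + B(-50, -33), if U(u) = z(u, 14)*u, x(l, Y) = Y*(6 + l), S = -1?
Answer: -146287/9 ≈ -16254.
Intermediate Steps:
B(H, P) = ⅓ - H/9 (B(H, P) = ⅔ + ((H + 3)*(-1))/9 = ⅔ + ((3 + H)*(-1))/9 = ⅔ + (-3 - H)/9 = ⅔ + (-⅓ - H/9) = ⅓ - H/9)
U(u) = 14*u
(x(119, -120) + U(-90)) + B(-50, -33) = (-120*(6 + 119) + 14*(-90)) + (⅓ - ⅑*(-50)) = (-120*125 - 1260) + (⅓ + 50/9) = (-15000 - 1260) + 53/9 = -16260 + 53/9 = -146287/9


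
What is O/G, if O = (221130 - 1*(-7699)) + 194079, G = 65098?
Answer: 211454/32549 ≈ 6.4965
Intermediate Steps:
O = 422908 (O = (221130 + 7699) + 194079 = 228829 + 194079 = 422908)
O/G = 422908/65098 = 422908*(1/65098) = 211454/32549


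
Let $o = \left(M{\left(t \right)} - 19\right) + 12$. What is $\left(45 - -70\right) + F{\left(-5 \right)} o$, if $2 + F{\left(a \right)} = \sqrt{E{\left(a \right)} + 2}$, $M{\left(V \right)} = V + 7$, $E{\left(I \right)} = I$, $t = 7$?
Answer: $101 + 7 i \sqrt{3} \approx 101.0 + 12.124 i$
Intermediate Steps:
$M{\left(V \right)} = 7 + V$
$F{\left(a \right)} = -2 + \sqrt{2 + a}$ ($F{\left(a \right)} = -2 + \sqrt{a + 2} = -2 + \sqrt{2 + a}$)
$o = 7$ ($o = \left(\left(7 + 7\right) - 19\right) + 12 = \left(14 - 19\right) + 12 = -5 + 12 = 7$)
$\left(45 - -70\right) + F{\left(-5 \right)} o = \left(45 - -70\right) + \left(-2 + \sqrt{2 - 5}\right) 7 = \left(45 + 70\right) + \left(-2 + \sqrt{-3}\right) 7 = 115 + \left(-2 + i \sqrt{3}\right) 7 = 115 - \left(14 - 7 i \sqrt{3}\right) = 101 + 7 i \sqrt{3}$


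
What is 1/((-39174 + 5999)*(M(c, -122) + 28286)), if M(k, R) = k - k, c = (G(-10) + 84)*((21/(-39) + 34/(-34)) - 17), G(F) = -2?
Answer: -1/938388050 ≈ -1.0657e-9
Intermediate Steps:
c = -19762/13 (c = (-2 + 84)*((21/(-39) + 34/(-34)) - 17) = 82*((21*(-1/39) + 34*(-1/34)) - 17) = 82*((-7/13 - 1) - 17) = 82*(-20/13 - 17) = 82*(-241/13) = -19762/13 ≈ -1520.2)
M(k, R) = 0
1/((-39174 + 5999)*(M(c, -122) + 28286)) = 1/((-39174 + 5999)*(0 + 28286)) = 1/(-33175*28286) = 1/(-938388050) = -1/938388050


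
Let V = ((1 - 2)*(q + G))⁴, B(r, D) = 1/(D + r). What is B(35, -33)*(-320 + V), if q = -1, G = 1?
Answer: -160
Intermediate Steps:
V = 0 (V = ((1 - 2)*(-1 + 1))⁴ = (-1*0)⁴ = 0⁴ = 0)
B(35, -33)*(-320 + V) = (-320 + 0)/(-33 + 35) = -320/2 = (½)*(-320) = -160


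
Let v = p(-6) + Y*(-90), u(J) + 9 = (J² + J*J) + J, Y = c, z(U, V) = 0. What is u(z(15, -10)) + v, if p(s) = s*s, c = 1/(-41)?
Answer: 1197/41 ≈ 29.195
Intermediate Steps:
c = -1/41 ≈ -0.024390
p(s) = s²
Y = -1/41 ≈ -0.024390
u(J) = -9 + J + 2*J² (u(J) = -9 + ((J² + J*J) + J) = -9 + ((J² + J²) + J) = -9 + (2*J² + J) = -9 + (J + 2*J²) = -9 + J + 2*J²)
v = 1566/41 (v = (-6)² - 1/41*(-90) = 36 + 90/41 = 1566/41 ≈ 38.195)
u(z(15, -10)) + v = (-9 + 0 + 2*0²) + 1566/41 = (-9 + 0 + 2*0) + 1566/41 = (-9 + 0 + 0) + 1566/41 = -9 + 1566/41 = 1197/41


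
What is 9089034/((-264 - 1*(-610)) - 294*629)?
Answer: -4544517/92290 ≈ -49.242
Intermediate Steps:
9089034/((-264 - 1*(-610)) - 294*629) = 9089034/((-264 + 610) - 184926) = 9089034/(346 - 184926) = 9089034/(-184580) = 9089034*(-1/184580) = -4544517/92290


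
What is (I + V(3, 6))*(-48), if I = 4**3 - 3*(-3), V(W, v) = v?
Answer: -3792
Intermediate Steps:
I = 73 (I = 64 + 9 = 73)
(I + V(3, 6))*(-48) = (73 + 6)*(-48) = 79*(-48) = -3792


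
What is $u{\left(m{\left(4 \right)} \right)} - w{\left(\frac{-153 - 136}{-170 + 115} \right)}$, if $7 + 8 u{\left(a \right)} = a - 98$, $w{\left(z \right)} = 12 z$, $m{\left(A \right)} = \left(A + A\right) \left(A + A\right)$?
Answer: $- \frac{29999}{440} \approx -68.18$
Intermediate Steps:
$m{\left(A \right)} = 4 A^{2}$ ($m{\left(A \right)} = 2 A 2 A = 4 A^{2}$)
$u{\left(a \right)} = - \frac{105}{8} + \frac{a}{8}$ ($u{\left(a \right)} = - \frac{7}{8} + \frac{a - 98}{8} = - \frac{7}{8} + \frac{-98 + a}{8} = - \frac{7}{8} + \left(- \frac{49}{4} + \frac{a}{8}\right) = - \frac{105}{8} + \frac{a}{8}$)
$u{\left(m{\left(4 \right)} \right)} - w{\left(\frac{-153 - 136}{-170 + 115} \right)} = \left(- \frac{105}{8} + \frac{4 \cdot 4^{2}}{8}\right) - 12 \frac{-153 - 136}{-170 + 115} = \left(- \frac{105}{8} + \frac{4 \cdot 16}{8}\right) - 12 \left(- \frac{289}{-55}\right) = \left(- \frac{105}{8} + \frac{1}{8} \cdot 64\right) - 12 \left(\left(-289\right) \left(- \frac{1}{55}\right)\right) = \left(- \frac{105}{8} + 8\right) - 12 \cdot \frac{289}{55} = - \frac{41}{8} - \frac{3468}{55} = - \frac{29999}{440}$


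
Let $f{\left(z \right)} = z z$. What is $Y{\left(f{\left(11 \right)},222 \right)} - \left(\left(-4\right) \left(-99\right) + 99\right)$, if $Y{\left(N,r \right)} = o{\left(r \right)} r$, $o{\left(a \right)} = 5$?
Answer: $615$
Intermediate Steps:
$f{\left(z \right)} = z^{2}$
$Y{\left(N,r \right)} = 5 r$
$Y{\left(f{\left(11 \right)},222 \right)} - \left(\left(-4\right) \left(-99\right) + 99\right) = 5 \cdot 222 - \left(\left(-4\right) \left(-99\right) + 99\right) = 1110 - \left(396 + 99\right) = 1110 - 495 = 615$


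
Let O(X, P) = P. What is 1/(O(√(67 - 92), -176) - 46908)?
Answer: -1/47084 ≈ -2.1239e-5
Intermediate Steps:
1/(O(√(67 - 92), -176) - 46908) = 1/(-176 - 46908) = 1/(-47084) = -1/47084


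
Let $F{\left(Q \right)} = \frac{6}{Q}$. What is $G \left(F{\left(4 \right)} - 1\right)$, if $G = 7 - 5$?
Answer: $1$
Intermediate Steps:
$G = 2$ ($G = 7 - 5 = 2$)
$G \left(F{\left(4 \right)} - 1\right) = 2 \left(\frac{6}{4} - 1\right) = 2 \left(6 \cdot \frac{1}{4} - 1\right) = 2 \left(\frac{3}{2} - 1\right) = 2 \cdot \frac{1}{2} = 1$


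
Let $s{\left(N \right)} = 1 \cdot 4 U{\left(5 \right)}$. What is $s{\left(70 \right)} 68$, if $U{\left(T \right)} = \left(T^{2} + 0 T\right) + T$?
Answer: $8160$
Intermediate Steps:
$U{\left(T \right)} = T + T^{2}$ ($U{\left(T \right)} = \left(T^{2} + 0\right) + T = T^{2} + T = T + T^{2}$)
$s{\left(N \right)} = 120$ ($s{\left(N \right)} = 1 \cdot 4 \cdot 5 \left(1 + 5\right) = 4 \cdot 5 \cdot 6 = 4 \cdot 30 = 120$)
$s{\left(70 \right)} 68 = 120 \cdot 68 = 8160$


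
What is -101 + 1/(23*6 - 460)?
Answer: -32523/322 ≈ -101.00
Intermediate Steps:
-101 + 1/(23*6 - 460) = -101 + 1/(138 - 460) = -101 + 1/(-322) = -101 - 1/322 = -32523/322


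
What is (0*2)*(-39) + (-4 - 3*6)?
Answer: -22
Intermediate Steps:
(0*2)*(-39) + (-4 - 3*6) = 0*(-39) + (-4 - 18) = 0 - 22 = -22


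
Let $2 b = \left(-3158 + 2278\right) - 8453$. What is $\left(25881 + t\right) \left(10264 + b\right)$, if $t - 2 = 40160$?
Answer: $\frac{739351385}{2} \approx 3.6968 \cdot 10^{8}$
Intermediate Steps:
$b = - \frac{9333}{2}$ ($b = \frac{\left(-3158 + 2278\right) - 8453}{2} = \frac{-880 - 8453}{2} = \frac{1}{2} \left(-9333\right) = - \frac{9333}{2} \approx -4666.5$)
$t = 40162$ ($t = 2 + 40160 = 40162$)
$\left(25881 + t\right) \left(10264 + b\right) = \left(25881 + 40162\right) \left(10264 - \frac{9333}{2}\right) = 66043 \cdot \frac{11195}{2} = \frac{739351385}{2}$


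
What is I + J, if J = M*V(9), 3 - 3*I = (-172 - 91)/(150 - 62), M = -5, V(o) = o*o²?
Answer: -961753/264 ≈ -3643.0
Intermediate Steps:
V(o) = o³
I = 527/264 (I = 1 - (-172 - 91)/(3*(150 - 62)) = 1 - (-263)/(3*88) = 1 - ⅓*(-263/88) = 1 + 263/264 = 527/264 ≈ 1.9962)
J = -3645 (J = -5*9³ = -5*729 = -3645)
I + J = 527/264 - 3645 = -961753/264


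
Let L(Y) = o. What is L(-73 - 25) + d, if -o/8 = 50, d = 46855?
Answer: 46455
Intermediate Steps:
o = -400 (o = -8*50 = -400)
L(Y) = -400
L(-73 - 25) + d = -400 + 46855 = 46455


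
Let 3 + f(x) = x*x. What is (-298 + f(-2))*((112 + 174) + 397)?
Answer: -202851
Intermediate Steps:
f(x) = -3 + x² (f(x) = -3 + x*x = -3 + x²)
(-298 + f(-2))*((112 + 174) + 397) = (-298 + (-3 + (-2)²))*((112 + 174) + 397) = (-298 + (-3 + 4))*(286 + 397) = (-298 + 1)*683 = -297*683 = -202851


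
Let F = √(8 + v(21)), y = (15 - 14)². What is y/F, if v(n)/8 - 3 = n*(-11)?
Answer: -I*√454/908 ≈ -0.023466*I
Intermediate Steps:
v(n) = 24 - 88*n (v(n) = 24 + 8*(n*(-11)) = 24 + 8*(-11*n) = 24 - 88*n)
y = 1 (y = 1² = 1)
F = 2*I*√454 (F = √(8 + (24 - 88*21)) = √(8 + (24 - 1848)) = √(8 - 1824) = √(-1816) = 2*I*√454 ≈ 42.615*I)
y/F = 1/(2*I*√454) = 1*(-I*√454/908) = -I*√454/908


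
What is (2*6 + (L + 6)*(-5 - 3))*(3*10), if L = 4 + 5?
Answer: -3240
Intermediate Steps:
L = 9
(2*6 + (L + 6)*(-5 - 3))*(3*10) = (2*6 + (9 + 6)*(-5 - 3))*(3*10) = (12 + 15*(-8))*30 = (12 - 120)*30 = -108*30 = -3240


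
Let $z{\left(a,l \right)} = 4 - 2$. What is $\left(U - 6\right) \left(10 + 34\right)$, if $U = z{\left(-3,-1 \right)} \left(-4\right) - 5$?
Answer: $-836$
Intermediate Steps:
$z{\left(a,l \right)} = 2$ ($z{\left(a,l \right)} = 4 - 2 = 2$)
$U = -13$ ($U = 2 \left(-4\right) - 5 = -8 - 5 = -13$)
$\left(U - 6\right) \left(10 + 34\right) = \left(-13 - 6\right) \left(10 + 34\right) = \left(-19\right) 44 = -836$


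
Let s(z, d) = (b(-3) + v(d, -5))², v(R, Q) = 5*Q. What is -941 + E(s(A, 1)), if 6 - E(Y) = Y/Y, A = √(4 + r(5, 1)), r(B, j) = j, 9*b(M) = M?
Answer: -936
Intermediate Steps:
b(M) = M/9
A = √5 (A = √(4 + 1) = √5 ≈ 2.2361)
s(z, d) = 5776/9 (s(z, d) = ((⅑)*(-3) + 5*(-5))² = (-⅓ - 25)² = (-76/3)² = 5776/9)
E(Y) = 5 (E(Y) = 6 - Y/Y = 6 - 1*1 = 6 - 1 = 5)
-941 + E(s(A, 1)) = -941 + 5 = -936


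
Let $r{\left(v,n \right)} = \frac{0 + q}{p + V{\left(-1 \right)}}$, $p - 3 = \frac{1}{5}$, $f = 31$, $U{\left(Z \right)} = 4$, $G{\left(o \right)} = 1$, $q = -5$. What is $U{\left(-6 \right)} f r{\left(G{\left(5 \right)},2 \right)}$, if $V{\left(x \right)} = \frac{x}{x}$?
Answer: $- \frac{3100}{21} \approx -147.62$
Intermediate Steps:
$V{\left(x \right)} = 1$
$p = \frac{16}{5}$ ($p = 3 + \frac{1}{5} = \frac{16}{5} \approx 3.2$)
$r{\left(v,n \right)} = - \frac{25}{21}$ ($r{\left(v,n \right)} = \frac{0 - 5}{\frac{16}{5} + 1} = - \frac{5}{\frac{21}{5}} = \left(-5\right) \frac{5}{21} = - \frac{25}{21}$)
$U{\left(-6 \right)} f r{\left(G{\left(5 \right)},2 \right)} = 4 \cdot 31 \left(- \frac{25}{21}\right) = 124 \left(- \frac{25}{21}\right) = - \frac{3100}{21}$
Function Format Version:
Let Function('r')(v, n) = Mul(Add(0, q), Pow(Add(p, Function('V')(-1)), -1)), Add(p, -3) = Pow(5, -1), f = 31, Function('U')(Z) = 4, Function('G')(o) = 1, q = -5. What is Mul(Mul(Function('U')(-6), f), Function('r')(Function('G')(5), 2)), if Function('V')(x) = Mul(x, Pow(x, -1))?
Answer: Rational(-3100, 21) ≈ -147.62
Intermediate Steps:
Function('V')(x) = 1
p = Rational(16, 5) (p = Add(3, Pow(5, -1)) = Add(3, Rational(1, 5)) = Rational(16, 5) ≈ 3.2000)
Function('r')(v, n) = Rational(-25, 21) (Function('r')(v, n) = Mul(Add(0, -5), Pow(Add(Rational(16, 5), 1), -1)) = Mul(-5, Pow(Rational(21, 5), -1)) = Mul(-5, Rational(5, 21)) = Rational(-25, 21))
Mul(Mul(Function('U')(-6), f), Function('r')(Function('G')(5), 2)) = Mul(Mul(4, 31), Rational(-25, 21)) = Mul(124, Rational(-25, 21)) = Rational(-3100, 21)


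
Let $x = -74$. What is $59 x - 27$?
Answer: $-4393$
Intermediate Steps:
$59 x - 27 = 59 \left(-74\right) - 27 = -4366 - 27 = -4393$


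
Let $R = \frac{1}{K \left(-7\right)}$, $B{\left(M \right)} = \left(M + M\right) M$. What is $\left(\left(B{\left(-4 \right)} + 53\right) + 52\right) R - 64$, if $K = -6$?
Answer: $- \frac{2551}{42} \approx -60.738$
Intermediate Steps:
$B{\left(M \right)} = 2 M^{2}$ ($B{\left(M \right)} = 2 M M = 2 M^{2}$)
$R = \frac{1}{42}$ ($R = \frac{1}{\left(-6\right) \left(-7\right)} = \frac{1}{42} \approx 0.02381$)
$\left(\left(B{\left(-4 \right)} + 53\right) + 52\right) R - 64 = \left(\left(2 \left(-4\right)^{2} + 53\right) + 52\right) \frac{1}{42} - 64 = \left(\left(2 \cdot 16 + 53\right) + 52\right) \frac{1}{42} - 64 = \left(\left(32 + 53\right) + 52\right) \frac{1}{42} - 64 = \left(85 + 52\right) \frac{1}{42} - 64 = 137 \cdot \frac{1}{42} - 64 = \frac{137}{42} - 64 = - \frac{2551}{42}$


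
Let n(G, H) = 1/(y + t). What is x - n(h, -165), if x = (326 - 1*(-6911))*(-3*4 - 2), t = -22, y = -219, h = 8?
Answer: -24417637/241 ≈ -1.0132e+5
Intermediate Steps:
n(G, H) = -1/241 (n(G, H) = 1/(-219 - 22) = 1/(-241) = -1/241)
x = -101318 (x = (326 + 6911)*(-12 - 2) = 7237*(-14) = -101318)
x - n(h, -165) = -101318 - 1*(-1/241) = -101318 + 1/241 = -24417637/241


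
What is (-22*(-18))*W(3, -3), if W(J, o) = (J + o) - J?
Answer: -1188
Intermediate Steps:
W(J, o) = o
(-22*(-18))*W(3, -3) = -22*(-18)*(-3) = 396*(-3) = -1188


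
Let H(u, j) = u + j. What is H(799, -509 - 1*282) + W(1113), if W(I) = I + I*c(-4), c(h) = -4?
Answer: -3331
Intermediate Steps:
W(I) = -3*I (W(I) = I + I*(-4) = I - 4*I = -3*I)
H(u, j) = j + u
H(799, -509 - 1*282) + W(1113) = ((-509 - 1*282) + 799) - 3*1113 = ((-509 - 282) + 799) - 3339 = (-791 + 799) - 3339 = 8 - 3339 = -3331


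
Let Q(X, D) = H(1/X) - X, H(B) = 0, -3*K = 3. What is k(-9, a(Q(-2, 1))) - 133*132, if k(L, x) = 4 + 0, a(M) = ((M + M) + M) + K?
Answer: -17552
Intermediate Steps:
K = -1 (K = -⅓*3 = -1)
Q(X, D) = -X (Q(X, D) = 0 - X = -X)
a(M) = -1 + 3*M (a(M) = ((M + M) + M) - 1 = (2*M + M) - 1 = 3*M - 1 = -1 + 3*M)
k(L, x) = 4
k(-9, a(Q(-2, 1))) - 133*132 = 4 - 133*132 = 4 - 17556 = -17552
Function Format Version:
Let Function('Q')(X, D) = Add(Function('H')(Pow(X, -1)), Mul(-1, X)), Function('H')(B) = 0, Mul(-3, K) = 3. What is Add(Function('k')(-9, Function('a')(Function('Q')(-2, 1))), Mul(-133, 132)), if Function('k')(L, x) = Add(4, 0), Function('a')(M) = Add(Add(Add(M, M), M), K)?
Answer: -17552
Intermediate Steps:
K = -1 (K = Mul(Rational(-1, 3), 3) = -1)
Function('Q')(X, D) = Mul(-1, X) (Function('Q')(X, D) = Add(0, Mul(-1, X)) = Mul(-1, X))
Function('a')(M) = Add(-1, Mul(3, M)) (Function('a')(M) = Add(Add(Add(M, M), M), -1) = Add(Add(Mul(2, M), M), -1) = Add(Mul(3, M), -1) = Add(-1, Mul(3, M)))
Function('k')(L, x) = 4
Add(Function('k')(-9, Function('a')(Function('Q')(-2, 1))), Mul(-133, 132)) = Add(4, Mul(-133, 132)) = Add(4, -17556) = -17552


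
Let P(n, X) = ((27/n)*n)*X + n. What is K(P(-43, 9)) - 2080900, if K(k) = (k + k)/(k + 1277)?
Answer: -3073488900/1477 ≈ -2.0809e+6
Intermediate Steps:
P(n, X) = n + 27*X (P(n, X) = 27*X + n = n + 27*X)
K(k) = 2*k/(1277 + k) (K(k) = (2*k)/(1277 + k) = 2*k/(1277 + k))
K(P(-43, 9)) - 2080900 = 2*(-43 + 27*9)/(1277 + (-43 + 27*9)) - 2080900 = 2*(-43 + 243)/(1277 + (-43 + 243)) - 2080900 = 2*200/(1277 + 200) - 2080900 = 2*200/1477 - 2080900 = 2*200*(1/1477) - 2080900 = 400/1477 - 2080900 = -3073488900/1477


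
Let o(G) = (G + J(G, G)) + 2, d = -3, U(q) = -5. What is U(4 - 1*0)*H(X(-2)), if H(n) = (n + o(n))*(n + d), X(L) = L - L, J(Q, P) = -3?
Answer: -15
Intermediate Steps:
X(L) = 0
o(G) = -1 + G (o(G) = (G - 3) + 2 = (-3 + G) + 2 = -1 + G)
H(n) = (-1 + 2*n)*(-3 + n) (H(n) = (n + (-1 + n))*(n - 3) = (-1 + 2*n)*(-3 + n))
U(4 - 1*0)*H(X(-2)) = -5*(3 - 7*0 + 2*0²) = -5*(3 + 0 + 2*0) = -5*(3 + 0 + 0) = -5*3 = -15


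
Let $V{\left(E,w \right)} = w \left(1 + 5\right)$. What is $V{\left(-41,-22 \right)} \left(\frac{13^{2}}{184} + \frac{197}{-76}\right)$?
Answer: $\frac{193083}{874} \approx 220.92$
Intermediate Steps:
$V{\left(E,w \right)} = 6 w$ ($V{\left(E,w \right)} = w 6 = 6 w$)
$V{\left(-41,-22 \right)} \left(\frac{13^{2}}{184} + \frac{197}{-76}\right) = 6 \left(-22\right) \left(\frac{13^{2}}{184} + \frac{197}{-76}\right) = - 132 \left(169 \cdot \frac{1}{184} + 197 \left(- \frac{1}{76}\right)\right) = - 132 \left(\frac{169}{184} - \frac{197}{76}\right) = \left(-132\right) \left(- \frac{5851}{3496}\right) = \frac{193083}{874}$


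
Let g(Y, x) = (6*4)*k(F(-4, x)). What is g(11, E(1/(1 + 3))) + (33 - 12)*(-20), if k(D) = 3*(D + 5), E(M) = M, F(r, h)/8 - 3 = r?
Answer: -636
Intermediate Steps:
F(r, h) = 24 + 8*r
k(D) = 15 + 3*D (k(D) = 3*(5 + D) = 15 + 3*D)
g(Y, x) = -216 (g(Y, x) = (6*4)*(15 + 3*(24 + 8*(-4))) = 24*(15 + 3*(24 - 32)) = 24*(15 + 3*(-8)) = 24*(15 - 24) = 24*(-9) = -216)
g(11, E(1/(1 + 3))) + (33 - 12)*(-20) = -216 + (33 - 12)*(-20) = -216 + 21*(-20) = -216 - 420 = -636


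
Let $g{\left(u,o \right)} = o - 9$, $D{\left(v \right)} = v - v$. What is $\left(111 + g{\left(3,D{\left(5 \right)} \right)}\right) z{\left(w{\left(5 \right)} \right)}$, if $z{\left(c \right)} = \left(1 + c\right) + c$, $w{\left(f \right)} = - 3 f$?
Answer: $-2958$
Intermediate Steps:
$D{\left(v \right)} = 0$
$g{\left(u,o \right)} = -9 + o$
$z{\left(c \right)} = 1 + 2 c$
$\left(111 + g{\left(3,D{\left(5 \right)} \right)}\right) z{\left(w{\left(5 \right)} \right)} = \left(111 + \left(-9 + 0\right)\right) \left(1 + 2 \left(\left(-3\right) 5\right)\right) = \left(111 - 9\right) \left(1 + 2 \left(-15\right)\right) = 102 \left(1 - 30\right) = 102 \left(-29\right) = -2958$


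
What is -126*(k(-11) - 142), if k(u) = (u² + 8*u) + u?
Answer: 15120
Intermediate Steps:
k(u) = u² + 9*u
-126*(k(-11) - 142) = -126*(-11*(9 - 11) - 142) = -126*(-11*(-2) - 142) = -126*(22 - 142) = -126*(-120) = 15120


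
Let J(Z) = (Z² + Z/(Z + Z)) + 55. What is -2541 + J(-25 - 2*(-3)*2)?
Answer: -4633/2 ≈ -2316.5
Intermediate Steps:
J(Z) = 111/2 + Z² (J(Z) = (Z² + Z/((2*Z))) + 55 = (Z² + (1/(2*Z))*Z) + 55 = (Z² + ½) + 55 = (½ + Z²) + 55 = 111/2 + Z²)
-2541 + J(-25 - 2*(-3)*2) = -2541 + (111/2 + (-25 - 2*(-3)*2)²) = -2541 + (111/2 + (-25 - (-6)*2)²) = -2541 + (111/2 + (-25 - 1*(-12))²) = -2541 + (111/2 + (-25 + 12)²) = -2541 + (111/2 + (-13)²) = -2541 + (111/2 + 169) = -2541 + 449/2 = -4633/2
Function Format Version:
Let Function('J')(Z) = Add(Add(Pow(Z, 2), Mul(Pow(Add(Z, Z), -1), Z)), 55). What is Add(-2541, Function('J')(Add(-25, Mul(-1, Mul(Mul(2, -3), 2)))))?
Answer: Rational(-4633, 2) ≈ -2316.5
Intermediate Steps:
Function('J')(Z) = Add(Rational(111, 2), Pow(Z, 2)) (Function('J')(Z) = Add(Add(Pow(Z, 2), Mul(Pow(Mul(2, Z), -1), Z)), 55) = Add(Add(Pow(Z, 2), Mul(Mul(Rational(1, 2), Pow(Z, -1)), Z)), 55) = Add(Add(Pow(Z, 2), Rational(1, 2)), 55) = Add(Add(Rational(1, 2), Pow(Z, 2)), 55) = Add(Rational(111, 2), Pow(Z, 2)))
Add(-2541, Function('J')(Add(-25, Mul(-1, Mul(Mul(2, -3), 2))))) = Add(-2541, Add(Rational(111, 2), Pow(Add(-25, Mul(-1, Mul(Mul(2, -3), 2))), 2))) = Add(-2541, Add(Rational(111, 2), Pow(Add(-25, Mul(-1, Mul(-6, 2))), 2))) = Add(-2541, Add(Rational(111, 2), Pow(Add(-25, Mul(-1, -12)), 2))) = Add(-2541, Add(Rational(111, 2), Pow(Add(-25, 12), 2))) = Add(-2541, Add(Rational(111, 2), Pow(-13, 2))) = Add(-2541, Add(Rational(111, 2), 169)) = Add(-2541, Rational(449, 2)) = Rational(-4633, 2)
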